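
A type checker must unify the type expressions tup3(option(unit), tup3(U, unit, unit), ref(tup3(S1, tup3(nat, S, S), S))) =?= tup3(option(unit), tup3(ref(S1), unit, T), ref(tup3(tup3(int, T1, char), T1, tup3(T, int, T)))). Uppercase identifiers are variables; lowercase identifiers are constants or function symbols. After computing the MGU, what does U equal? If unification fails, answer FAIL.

Decompose tup3/3: option(unit) =?= option(unit),  tup3(U, unit, unit) =?= tup3(ref(S1), unit, T),  ref(tup3(S1, tup3(nat, S, S), S)) =?= ref(tup3(tup3(int, T1, char), T1, tup3(T, int, T))).
Delete trivial equation option(unit) =?= option(unit).
Decompose tup3/3: U =?= ref(S1),  unit =?= unit,  unit =?= T.
Bind U := ref(S1); no other remaining equation mentions U.
Delete trivial equation unit =?= unit.
Bind T := unit; substituting into the remaining equation gives: ref(tup3(S1, tup3(nat, S, S), S)) =?= ref(tup3(tup3(int, T1, char), T1, tup3(unit, int, unit))).
Decompose ref/1: tup3(S1, tup3(nat, S, S), S) =?= tup3(tup3(int, T1, char), T1, tup3(unit, int, unit)).
Decompose tup3/3: S1 =?= tup3(int, T1, char),  tup3(nat, S, S) =?= T1,  S =?= tup3(unit, int, unit).
Bind S1 := tup3(int, T1, char); no other remaining equation mentions S1. Substituting into the earlier binding gives U := ref(tup3(int, T1, char)).
Bind T1 := tup3(nat, S, S); no other remaining equation mentions T1. Substituting into the earlier bindings gives U := ref(tup3(int, tup3(nat, S, S), char)), S1 := tup3(int, tup3(nat, S, S), char).
Bind S := tup3(unit, int, unit). Substituting into the earlier bindings gives U := ref(tup3(int, tup3(nat, tup3(unit, int, unit), tup3(unit, int, unit)), char)), S1 := tup3(int, tup3(nat, tup3(unit, int, unit), tup3(unit, int, unit)), char), T1 := tup3(nat, tup3(unit, int, unit), tup3(unit, int, unit)).
MGU = { U ↦ ref(tup3(int, tup3(nat, tup3(unit, int, unit), tup3(unit, int, unit)), char)), T ↦ unit, S1 ↦ tup3(int, tup3(nat, tup3(unit, int, unit), tup3(unit, int, unit)), char), T1 ↦ tup3(nat, tup3(unit, int, unit), tup3(unit, int, unit)), S ↦ tup3(unit, int, unit) }, so U ↦ ref(tup3(int, tup3(nat, tup3(unit, int, unit), tup3(unit, int, unit)), char)).

ref(tup3(int, tup3(nat, tup3(unit, int, unit), tup3(unit, int, unit)), char))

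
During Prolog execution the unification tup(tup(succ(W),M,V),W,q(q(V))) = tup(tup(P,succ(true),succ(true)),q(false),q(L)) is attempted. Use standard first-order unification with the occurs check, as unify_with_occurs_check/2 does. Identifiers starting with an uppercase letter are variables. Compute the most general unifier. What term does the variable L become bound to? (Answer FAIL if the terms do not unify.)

Decompose tup/3: tup(succ(W),M,V) = tup(P,succ(true),succ(true)),  W = q(false),  q(q(V)) = q(L).
Decompose tup/3: succ(W) = P,  M = succ(true),  V = succ(true).
Bind P := succ(W); no other remaining equation mentions P.
Bind M := succ(true); no other remaining equation mentions M.
Bind V := succ(true); substituting into the one remaining equation that mentions V gives: q(q(succ(true))) = q(L).
Bind W := q(false); no other remaining equation mentions W. Substituting into the earlier binding gives P := succ(q(false)).
Decompose q/1: q(succ(true)) = L.
Bind L := q(succ(true)).
MGU = { P -> succ(q(false)), M -> succ(true), V -> succ(true), W -> q(false), L -> q(succ(true)) }, so L -> q(succ(true)).

q(succ(true))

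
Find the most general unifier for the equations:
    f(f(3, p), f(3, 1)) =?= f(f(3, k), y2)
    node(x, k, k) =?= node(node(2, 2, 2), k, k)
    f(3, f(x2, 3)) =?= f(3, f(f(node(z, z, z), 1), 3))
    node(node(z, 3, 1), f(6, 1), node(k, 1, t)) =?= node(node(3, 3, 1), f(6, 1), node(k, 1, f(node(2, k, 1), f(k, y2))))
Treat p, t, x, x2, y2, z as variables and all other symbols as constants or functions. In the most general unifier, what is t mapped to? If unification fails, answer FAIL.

f(node(2, k, 1), f(k, f(3, 1)))

Decompose f/2: f(3, p) =?= f(3, k),  f(3, 1) =?= y2.
Decompose f/2: 3 =?= 3,  p =?= k.
Delete trivial equation 3 =?= 3.
Bind p := k; no other remaining equation mentions p.
Bind y2 := f(3, 1); substituting into the one remaining equation that mentions y2 gives: node(node(z, 3, 1), f(6, 1), node(k, 1, t)) =?= node(node(3, 3, 1), f(6, 1), node(k, 1, f(node(2, k, 1), f(k, f(3, 1))))).
Decompose node/3: x =?= node(2, 2, 2),  k =?= k,  k =?= k.
Bind x := node(2, 2, 2); no other remaining equation mentions x.
Delete trivial equation k =?= k.
Delete trivial equation k =?= k.
Decompose f/2: 3 =?= 3,  f(x2, 3) =?= f(f(node(z, z, z), 1), 3).
Delete trivial equation 3 =?= 3.
Decompose f/2: x2 =?= f(node(z, z, z), 1),  3 =?= 3.
Bind x2 := f(node(z, z, z), 1); no other remaining equation mentions x2.
Delete trivial equation 3 =?= 3.
Decompose node/3: node(z, 3, 1) =?= node(3, 3, 1),  f(6, 1) =?= f(6, 1),  node(k, 1, t) =?= node(k, 1, f(node(2, k, 1), f(k, f(3, 1)))).
Decompose node/3: z =?= 3,  3 =?= 3,  1 =?= 1.
Bind z := 3; no other remaining equation mentions z. Substituting into the earlier binding gives x2 := f(node(3, 3, 3), 1).
Delete trivial equation 3 =?= 3.
Delete trivial equation 1 =?= 1.
Delete trivial equation f(6, 1) =?= f(6, 1).
Decompose node/3: k =?= k,  1 =?= 1,  t =?= f(node(2, k, 1), f(k, f(3, 1))).
Delete trivial equation k =?= k.
Delete trivial equation 1 =?= 1.
Bind t := f(node(2, k, 1), f(k, f(3, 1))).
MGU = { p ↦ k, y2 ↦ f(3, 1), x ↦ node(2, 2, 2), x2 ↦ f(node(3, 3, 3), 1), z ↦ 3, t ↦ f(node(2, k, 1), f(k, f(3, 1))) }, so t ↦ f(node(2, k, 1), f(k, f(3, 1))).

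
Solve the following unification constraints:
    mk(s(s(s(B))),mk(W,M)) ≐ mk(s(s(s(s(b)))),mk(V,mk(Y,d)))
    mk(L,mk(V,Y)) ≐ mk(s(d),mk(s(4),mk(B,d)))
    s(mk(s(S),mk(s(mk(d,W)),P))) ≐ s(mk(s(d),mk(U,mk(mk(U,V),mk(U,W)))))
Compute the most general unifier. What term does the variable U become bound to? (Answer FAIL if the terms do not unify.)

Decompose mk/2: s(s(s(B))) ≐ s(s(s(s(b)))),  mk(W,M) ≐ mk(V,mk(Y,d)).
Decompose s/1: s(s(B)) ≐ s(s(s(b))).
Decompose s/1: s(B) ≐ s(s(b)).
Decompose s/1: B ≐ s(b).
Bind B := s(b); substituting into the one remaining equation that mentions B gives: mk(L,mk(V,Y)) ≐ mk(s(d),mk(s(4),mk(s(b),d))).
Decompose mk/2: W ≐ V,  M ≐ mk(Y,d).
Bind W := V; substituting into the one remaining equation that mentions W gives: s(mk(s(S),mk(s(mk(d,V)),P))) ≐ s(mk(s(d),mk(U,mk(mk(U,V),mk(U,V))))).
Bind M := mk(Y,d); no other remaining equation mentions M.
Decompose mk/2: L ≐ s(d),  mk(V,Y) ≐ mk(s(4),mk(s(b),d)).
Bind L := s(d); no other remaining equation mentions L.
Decompose mk/2: V ≐ s(4),  Y ≐ mk(s(b),d).
Bind V := s(4); substituting into the one remaining equation that mentions V gives: s(mk(s(S),mk(s(mk(d,s(4))),P))) ≐ s(mk(s(d),mk(U,mk(mk(U,s(4)),mk(U,s(4)))))). Substituting into the earlier binding gives W := s(4).
Bind Y := mk(s(b),d); no other remaining equation mentions Y. Substituting into the earlier binding gives M := mk(mk(s(b),d),d).
Decompose s/1: mk(s(S),mk(s(mk(d,s(4))),P)) ≐ mk(s(d),mk(U,mk(mk(U,s(4)),mk(U,s(4))))).
Decompose mk/2: s(S) ≐ s(d),  mk(s(mk(d,s(4))),P) ≐ mk(U,mk(mk(U,s(4)),mk(U,s(4)))).
Decompose s/1: S ≐ d.
Bind S := d; no other remaining equation mentions S.
Decompose mk/2: s(mk(d,s(4))) ≐ U,  P ≐ mk(mk(U,s(4)),mk(U,s(4))).
Bind U := s(mk(d,s(4))); substituting into the remaining equation gives: P ≐ mk(mk(s(mk(d,s(4))),s(4)),mk(s(mk(d,s(4))),s(4))).
Bind P := mk(mk(s(mk(d,s(4))),s(4)),mk(s(mk(d,s(4))),s(4))).
MGU = { B -> s(b), W -> s(4), M -> mk(mk(s(b),d),d), L -> s(d), V -> s(4), Y -> mk(s(b),d), S -> d, U -> s(mk(d,s(4))), P -> mk(mk(s(mk(d,s(4))),s(4)),mk(s(mk(d,s(4))),s(4))) }, so U -> s(mk(d,s(4))).

s(mk(d,s(4)))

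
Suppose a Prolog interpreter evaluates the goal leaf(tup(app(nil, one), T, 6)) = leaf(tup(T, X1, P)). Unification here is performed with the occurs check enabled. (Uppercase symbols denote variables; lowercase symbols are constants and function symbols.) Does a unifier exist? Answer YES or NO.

Decompose leaf/1: tup(app(nil, one), T, 6) = tup(T, X1, P).
Decompose tup/3: app(nil, one) = T,  T = X1,  6 = P.
Bind T := app(nil, one); substituting into the one remaining equation that mentions T gives: app(nil, one) = X1.
Bind X1 := app(nil, one); no other remaining equation mentions X1.
Bind P := 6.
No equations remain and no clash or occurs-check failure arose, so a unifier exists.

YES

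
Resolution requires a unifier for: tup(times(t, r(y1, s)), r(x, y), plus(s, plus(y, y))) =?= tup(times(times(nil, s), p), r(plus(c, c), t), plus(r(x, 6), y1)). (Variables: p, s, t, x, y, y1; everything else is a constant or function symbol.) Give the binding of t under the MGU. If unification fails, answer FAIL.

times(nil, r(plus(c, c), 6))

Decompose tup/3: times(t, r(y1, s)) =?= times(times(nil, s), p),  r(x, y) =?= r(plus(c, c), t),  plus(s, plus(y, y)) =?= plus(r(x, 6), y1).
Decompose times/2: t =?= times(nil, s),  r(y1, s) =?= p.
Bind t := times(nil, s); substituting into the one remaining equation that mentions t gives: r(x, y) =?= r(plus(c, c), times(nil, s)).
Bind p := r(y1, s); no other remaining equation mentions p.
Decompose r/2: x =?= plus(c, c),  y =?= times(nil, s).
Bind x := plus(c, c); substituting into the one remaining equation that mentions x gives: plus(s, plus(y, y)) =?= plus(r(plus(c, c), 6), y1).
Bind y := times(nil, s); substituting into the remaining equation gives: plus(s, plus(times(nil, s), times(nil, s))) =?= plus(r(plus(c, c), 6), y1).
Decompose plus/2: s =?= r(plus(c, c), 6),  plus(times(nil, s), times(nil, s)) =?= y1.
Bind s := r(plus(c, c), 6); substituting into the remaining equation gives: plus(times(nil, r(plus(c, c), 6)), times(nil, r(plus(c, c), 6))) =?= y1. Substituting into the earlier bindings gives t := times(nil, r(plus(c, c), 6)), p := r(y1, r(plus(c, c), 6)), y := times(nil, r(plus(c, c), 6)).
Bind y1 := plus(times(nil, r(plus(c, c), 6)), times(nil, r(plus(c, c), 6))). Substituting into the earlier binding gives p := r(plus(times(nil, r(plus(c, c), 6)), times(nil, r(plus(c, c), 6))), r(plus(c, c), 6)).
MGU = { t -> times(nil, r(plus(c, c), 6)), p -> r(plus(times(nil, r(plus(c, c), 6)), times(nil, r(plus(c, c), 6))), r(plus(c, c), 6)), x -> plus(c, c), y -> times(nil, r(plus(c, c), 6)), s -> r(plus(c, c), 6), y1 -> plus(times(nil, r(plus(c, c), 6)), times(nil, r(plus(c, c), 6))) }, so t -> times(nil, r(plus(c, c), 6)).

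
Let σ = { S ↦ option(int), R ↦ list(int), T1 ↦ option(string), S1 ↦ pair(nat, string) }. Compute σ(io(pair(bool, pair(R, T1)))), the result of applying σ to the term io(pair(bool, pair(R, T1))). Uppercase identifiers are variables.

Replace each occurrence of R with list(int).
Replace each occurrence of T1 with option(string).
Result: io(pair(bool, pair(list(int), option(string)))).

io(pair(bool, pair(list(int), option(string))))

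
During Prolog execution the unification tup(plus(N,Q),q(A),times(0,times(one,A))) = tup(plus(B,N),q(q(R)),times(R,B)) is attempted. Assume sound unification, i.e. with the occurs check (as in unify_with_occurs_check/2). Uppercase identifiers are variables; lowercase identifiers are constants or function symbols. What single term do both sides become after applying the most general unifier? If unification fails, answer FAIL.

tup(plus(times(one,q(0)),times(one,q(0))),q(q(0)),times(0,times(one,q(0))))

Decompose tup/3: plus(N,Q) = plus(B,N),  q(A) = q(q(R)),  times(0,times(one,A)) = times(R,B).
Decompose plus/2: N = B,  Q = N.
Bind N := B; substituting into the one remaining equation that mentions N gives: Q = B.
Bind Q := B; no other remaining equation mentions Q.
Decompose q/1: A = q(R).
Bind A := q(R); substituting into the remaining equation gives: times(0,times(one,q(R))) = times(R,B).
Decompose times/2: 0 = R,  times(one,q(R)) = B.
Bind R := 0; substituting into the remaining equation gives: times(one,q(0)) = B. Substituting into the earlier binding gives A := q(0).
Bind B := times(one,q(0)). Substituting into the earlier bindings gives N := times(one,q(0)), Q := times(one,q(0)).
Applying the MGU to either side gives tup(plus(times(one,q(0)),times(one,q(0))),q(q(0)),times(0,times(one,q(0)))).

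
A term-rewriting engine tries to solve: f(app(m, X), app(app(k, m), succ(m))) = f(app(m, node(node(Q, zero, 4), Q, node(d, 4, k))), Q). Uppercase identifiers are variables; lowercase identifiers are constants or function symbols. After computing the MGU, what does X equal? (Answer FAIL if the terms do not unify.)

node(node(app(app(k, m), succ(m)), zero, 4), app(app(k, m), succ(m)), node(d, 4, k))

Decompose f/2: app(m, X) = app(m, node(node(Q, zero, 4), Q, node(d, 4, k))),  app(app(k, m), succ(m)) = Q.
Decompose app/2: m = m,  X = node(node(Q, zero, 4), Q, node(d, 4, k)).
Delete trivial equation m = m.
Bind X := node(node(Q, zero, 4), Q, node(d, 4, k)); no other remaining equation mentions X.
Bind Q := app(app(k, m), succ(m)). Substituting into the earlier binding gives X := node(node(app(app(k, m), succ(m)), zero, 4), app(app(k, m), succ(m)), node(d, 4, k)).
MGU = { X ↦ node(node(app(app(k, m), succ(m)), zero, 4), app(app(k, m), succ(m)), node(d, 4, k)), Q ↦ app(app(k, m), succ(m)) }, so X ↦ node(node(app(app(k, m), succ(m)), zero, 4), app(app(k, m), succ(m)), node(d, 4, k)).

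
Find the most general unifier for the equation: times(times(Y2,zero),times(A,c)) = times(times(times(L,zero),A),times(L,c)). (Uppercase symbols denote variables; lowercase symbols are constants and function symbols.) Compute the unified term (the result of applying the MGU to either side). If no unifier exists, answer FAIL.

Decompose times/2: times(Y2,zero) = times(times(L,zero),A),  times(A,c) = times(L,c).
Decompose times/2: Y2 = times(L,zero),  zero = A.
Bind Y2 := times(L,zero); no other remaining equation mentions Y2.
Bind A := zero; substituting into the remaining equation gives: times(zero,c) = times(L,c).
Decompose times/2: zero = L,  c = c.
Bind L := zero; no other remaining equation mentions L. Substituting into the earlier binding gives Y2 := times(zero,zero).
Delete trivial equation c = c.
Applying the MGU to either side gives times(times(times(zero,zero),zero),times(zero,c)).

times(times(times(zero,zero),zero),times(zero,c))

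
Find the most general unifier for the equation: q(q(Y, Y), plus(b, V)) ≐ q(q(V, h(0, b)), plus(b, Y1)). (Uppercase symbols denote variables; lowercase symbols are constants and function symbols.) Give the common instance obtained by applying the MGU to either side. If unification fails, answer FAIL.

Decompose q/2: q(Y, Y) ≐ q(V, h(0, b)),  plus(b, V) ≐ plus(b, Y1).
Decompose q/2: Y ≐ V,  Y ≐ h(0, b).
Bind Y := V; substituting into the one remaining equation that mentions Y gives: V ≐ h(0, b).
Bind V := h(0, b); substituting into the remaining equation gives: plus(b, h(0, b)) ≐ plus(b, Y1). Substituting into the earlier binding gives Y := h(0, b).
Decompose plus/2: b ≐ b,  h(0, b) ≐ Y1.
Delete trivial equation b ≐ b.
Bind Y1 := h(0, b).
Applying the MGU to either side gives q(q(h(0, b), h(0, b)), plus(b, h(0, b))).

q(q(h(0, b), h(0, b)), plus(b, h(0, b)))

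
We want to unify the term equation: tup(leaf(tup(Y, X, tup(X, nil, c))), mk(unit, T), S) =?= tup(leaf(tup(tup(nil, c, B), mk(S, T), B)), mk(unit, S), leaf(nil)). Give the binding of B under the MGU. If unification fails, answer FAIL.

tup(mk(leaf(nil), leaf(nil)), nil, c)

Decompose tup/3: leaf(tup(Y, X, tup(X, nil, c))) =?= leaf(tup(tup(nil, c, B), mk(S, T), B)),  mk(unit, T) =?= mk(unit, S),  S =?= leaf(nil).
Decompose leaf/1: tup(Y, X, tup(X, nil, c)) =?= tup(tup(nil, c, B), mk(S, T), B).
Decompose tup/3: Y =?= tup(nil, c, B),  X =?= mk(S, T),  tup(X, nil, c) =?= B.
Bind Y := tup(nil, c, B); no other remaining equation mentions Y.
Bind X := mk(S, T); substituting into the one remaining equation that mentions X gives: tup(mk(S, T), nil, c) =?= B.
Bind B := tup(mk(S, T), nil, c); no other remaining equation mentions B. Substituting into the earlier binding gives Y := tup(nil, c, tup(mk(S, T), nil, c)).
Decompose mk/2: unit =?= unit,  T =?= S.
Delete trivial equation unit =?= unit.
Bind T := S; no other remaining equation mentions T. Substituting into the earlier bindings gives Y := tup(nil, c, tup(mk(S, S), nil, c)), X := mk(S, S), B := tup(mk(S, S), nil, c).
Bind S := leaf(nil). Substituting into the earlier bindings gives Y := tup(nil, c, tup(mk(leaf(nil), leaf(nil)), nil, c)), X := mk(leaf(nil), leaf(nil)), B := tup(mk(leaf(nil), leaf(nil)), nil, c), T := leaf(nil).
MGU = { Y -> tup(nil, c, tup(mk(leaf(nil), leaf(nil)), nil, c)), X -> mk(leaf(nil), leaf(nil)), B -> tup(mk(leaf(nil), leaf(nil)), nil, c), T -> leaf(nil), S -> leaf(nil) }, so B -> tup(mk(leaf(nil), leaf(nil)), nil, c).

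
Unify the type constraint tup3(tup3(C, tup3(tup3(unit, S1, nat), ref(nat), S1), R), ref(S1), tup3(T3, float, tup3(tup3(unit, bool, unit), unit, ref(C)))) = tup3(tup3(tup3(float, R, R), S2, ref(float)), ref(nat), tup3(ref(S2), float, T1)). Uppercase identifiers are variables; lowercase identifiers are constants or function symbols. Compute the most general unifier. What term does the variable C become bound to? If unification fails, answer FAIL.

Decompose tup3/3: tup3(C, tup3(tup3(unit, S1, nat), ref(nat), S1), R) = tup3(tup3(float, R, R), S2, ref(float)),  ref(S1) = ref(nat),  tup3(T3, float, tup3(tup3(unit, bool, unit), unit, ref(C))) = tup3(ref(S2), float, T1).
Decompose tup3/3: C = tup3(float, R, R),  tup3(tup3(unit, S1, nat), ref(nat), S1) = S2,  R = ref(float).
Bind C := tup3(float, R, R); substituting into the one remaining equation that mentions C gives: tup3(T3, float, tup3(tup3(unit, bool, unit), unit, ref(tup3(float, R, R)))) = tup3(ref(S2), float, T1).
Bind S2 := tup3(tup3(unit, S1, nat), ref(nat), S1); substituting into the one remaining equation that mentions S2 gives: tup3(T3, float, tup3(tup3(unit, bool, unit), unit, ref(tup3(float, R, R)))) = tup3(ref(tup3(tup3(unit, S1, nat), ref(nat), S1)), float, T1).
Bind R := ref(float); substituting into the one remaining equation that mentions R gives: tup3(T3, float, tup3(tup3(unit, bool, unit), unit, ref(tup3(float, ref(float), ref(float))))) = tup3(ref(tup3(tup3(unit, S1, nat), ref(nat), S1)), float, T1). Substituting into the earlier binding gives C := tup3(float, ref(float), ref(float)).
Decompose ref/1: S1 = nat.
Bind S1 := nat; substituting into the remaining equation gives: tup3(T3, float, tup3(tup3(unit, bool, unit), unit, ref(tup3(float, ref(float), ref(float))))) = tup3(ref(tup3(tup3(unit, nat, nat), ref(nat), nat)), float, T1). Substituting into the earlier binding gives S2 := tup3(tup3(unit, nat, nat), ref(nat), nat).
Decompose tup3/3: T3 = ref(tup3(tup3(unit, nat, nat), ref(nat), nat)),  float = float,  tup3(tup3(unit, bool, unit), unit, ref(tup3(float, ref(float), ref(float)))) = T1.
Bind T3 := ref(tup3(tup3(unit, nat, nat), ref(nat), nat)); no other remaining equation mentions T3.
Delete trivial equation float = float.
Bind T1 := tup3(tup3(unit, bool, unit), unit, ref(tup3(float, ref(float), ref(float)))).
MGU = { C := tup3(float, ref(float), ref(float)), S2 := tup3(tup3(unit, nat, nat), ref(nat), nat), R := ref(float), S1 := nat, T3 := ref(tup3(tup3(unit, nat, nat), ref(nat), nat)), T1 := tup3(tup3(unit, bool, unit), unit, ref(tup3(float, ref(float), ref(float)))) }, so C := tup3(float, ref(float), ref(float)).

tup3(float, ref(float), ref(float))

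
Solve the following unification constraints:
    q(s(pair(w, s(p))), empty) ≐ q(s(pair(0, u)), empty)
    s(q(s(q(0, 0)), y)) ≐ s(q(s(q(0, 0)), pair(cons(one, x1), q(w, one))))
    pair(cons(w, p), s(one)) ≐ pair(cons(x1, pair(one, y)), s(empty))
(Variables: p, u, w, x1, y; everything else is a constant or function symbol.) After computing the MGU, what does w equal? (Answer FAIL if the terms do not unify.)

FAIL

Decompose q/2: s(pair(w, s(p))) ≐ s(pair(0, u)),  empty ≐ empty.
Decompose s/1: pair(w, s(p)) ≐ pair(0, u).
Decompose pair/2: w ≐ 0,  s(p) ≐ u.
Bind w := 0; substituting into the 2 remaining equations that mention w gives: s(q(s(q(0, 0)), y)) ≐ s(q(s(q(0, 0)), pair(cons(one, x1), q(0, one)))),  pair(cons(0, p), s(one)) ≐ pair(cons(x1, pair(one, y)), s(empty)).
Bind u := s(p); no other remaining equation mentions u.
Delete trivial equation empty ≐ empty.
Decompose s/1: q(s(q(0, 0)), y) ≐ q(s(q(0, 0)), pair(cons(one, x1), q(0, one))).
Decompose q/2: s(q(0, 0)) ≐ s(q(0, 0)),  y ≐ pair(cons(one, x1), q(0, one)).
Delete trivial equation s(q(0, 0)) ≐ s(q(0, 0)).
Bind y := pair(cons(one, x1), q(0, one)); substituting into the remaining equation gives: pair(cons(0, p), s(one)) ≐ pair(cons(x1, pair(one, pair(cons(one, x1), q(0, one)))), s(empty)).
Decompose pair/2: cons(0, p) ≐ cons(x1, pair(one, pair(cons(one, x1), q(0, one)))),  s(one) ≐ s(empty).
Decompose cons/2: 0 ≐ x1,  p ≐ pair(one, pair(cons(one, x1), q(0, one))).
Bind x1 := 0; substituting into the one remaining equation that mentions x1 gives: p ≐ pair(one, pair(cons(one, 0), q(0, one))). Substituting into the earlier binding gives y := pair(cons(one, 0), q(0, one)).
Bind p := pair(one, pair(cons(one, 0), q(0, one))); no other remaining equation mentions p. Substituting into the earlier binding gives u := s(pair(one, pair(cons(one, 0), q(0, one)))).
Decompose s/1: one ≐ empty.
Clash: constants one and empty differ; no unifier exists.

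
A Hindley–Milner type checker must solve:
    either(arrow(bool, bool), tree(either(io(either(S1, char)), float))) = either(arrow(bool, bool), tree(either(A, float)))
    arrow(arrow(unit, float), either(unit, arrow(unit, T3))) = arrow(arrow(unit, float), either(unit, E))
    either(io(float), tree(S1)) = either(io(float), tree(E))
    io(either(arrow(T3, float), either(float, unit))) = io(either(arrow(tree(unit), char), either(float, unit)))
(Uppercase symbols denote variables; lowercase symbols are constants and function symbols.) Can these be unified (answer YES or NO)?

Decompose either/2: arrow(bool, bool) = arrow(bool, bool),  tree(either(io(either(S1, char)), float)) = tree(either(A, float)).
Delete trivial equation arrow(bool, bool) = arrow(bool, bool).
Decompose tree/1: either(io(either(S1, char)), float) = either(A, float).
Decompose either/2: io(either(S1, char)) = A,  float = float.
Bind A := io(either(S1, char)); no other remaining equation mentions A.
Delete trivial equation float = float.
Decompose arrow/2: arrow(unit, float) = arrow(unit, float),  either(unit, arrow(unit, T3)) = either(unit, E).
Delete trivial equation arrow(unit, float) = arrow(unit, float).
Decompose either/2: unit = unit,  arrow(unit, T3) = E.
Delete trivial equation unit = unit.
Bind E := arrow(unit, T3); substituting into the one remaining equation that mentions E gives: either(io(float), tree(S1)) = either(io(float), tree(arrow(unit, T3))).
Decompose either/2: io(float) = io(float),  tree(S1) = tree(arrow(unit, T3)).
Delete trivial equation io(float) = io(float).
Decompose tree/1: S1 = arrow(unit, T3).
Bind S1 := arrow(unit, T3); no other remaining equation mentions S1. Substituting into the earlier binding gives A := io(either(arrow(unit, T3), char)).
Decompose io/1: either(arrow(T3, float), either(float, unit)) = either(arrow(tree(unit), char), either(float, unit)).
Decompose either/2: arrow(T3, float) = arrow(tree(unit), char),  either(float, unit) = either(float, unit).
Decompose arrow/2: T3 = tree(unit),  float = char.
Bind T3 := tree(unit); no other remaining equation mentions T3. Substituting into the earlier bindings gives A := io(either(arrow(unit, tree(unit)), char)), E := arrow(unit, tree(unit)), S1 := arrow(unit, tree(unit)).
Clash: constants float and char differ; no unifier exists.

NO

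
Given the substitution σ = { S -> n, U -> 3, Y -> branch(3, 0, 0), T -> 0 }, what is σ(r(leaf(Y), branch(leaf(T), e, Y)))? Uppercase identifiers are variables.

r(leaf(branch(3, 0, 0)), branch(leaf(0), e, branch(3, 0, 0)))

Replace each occurrence of Y with branch(3, 0, 0).
Replace each occurrence of T with 0.
Result: r(leaf(branch(3, 0, 0)), branch(leaf(0), e, branch(3, 0, 0))).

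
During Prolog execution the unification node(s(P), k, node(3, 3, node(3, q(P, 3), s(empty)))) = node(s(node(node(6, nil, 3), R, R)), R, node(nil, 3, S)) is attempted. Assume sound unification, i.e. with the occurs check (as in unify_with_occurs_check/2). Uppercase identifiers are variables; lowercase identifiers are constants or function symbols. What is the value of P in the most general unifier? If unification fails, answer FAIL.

FAIL

Decompose node/3: s(P) = s(node(node(6, nil, 3), R, R)),  k = R,  node(3, 3, node(3, q(P, 3), s(empty))) = node(nil, 3, S).
Decompose s/1: P = node(node(6, nil, 3), R, R).
Bind P := node(node(6, nil, 3), R, R); substituting into the one remaining equation that mentions P gives: node(3, 3, node(3, q(node(node(6, nil, 3), R, R), 3), s(empty))) = node(nil, 3, S).
Bind R := k; substituting into the remaining equation gives: node(3, 3, node(3, q(node(node(6, nil, 3), k, k), 3), s(empty))) = node(nil, 3, S). Substituting into the earlier binding gives P := node(node(6, nil, 3), k, k).
Decompose node/3: 3 = nil,  3 = 3,  node(3, q(node(node(6, nil, 3), k, k), 3), s(empty)) = S.
Clash: constants 3 and nil differ; no unifier exists.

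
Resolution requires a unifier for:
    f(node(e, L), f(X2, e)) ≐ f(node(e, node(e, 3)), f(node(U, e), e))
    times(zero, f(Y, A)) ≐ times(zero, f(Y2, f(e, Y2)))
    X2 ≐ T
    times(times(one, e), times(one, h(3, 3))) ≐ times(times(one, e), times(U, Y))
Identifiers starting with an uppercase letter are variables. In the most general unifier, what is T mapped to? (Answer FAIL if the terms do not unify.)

node(one, e)

Decompose f/2: node(e, L) ≐ node(e, node(e, 3)),  f(X2, e) ≐ f(node(U, e), e).
Decompose node/2: e ≐ e,  L ≐ node(e, 3).
Delete trivial equation e ≐ e.
Bind L := node(e, 3); no other remaining equation mentions L.
Decompose f/2: X2 ≐ node(U, e),  e ≐ e.
Bind X2 := node(U, e); substituting into the one remaining equation that mentions X2 gives: node(U, e) ≐ T.
Delete trivial equation e ≐ e.
Decompose times/2: zero ≐ zero,  f(Y, A) ≐ f(Y2, f(e, Y2)).
Delete trivial equation zero ≐ zero.
Decompose f/2: Y ≐ Y2,  A ≐ f(e, Y2).
Bind Y := Y2; substituting into the one remaining equation that mentions Y gives: times(times(one, e), times(one, h(3, 3))) ≐ times(times(one, e), times(U, Y2)).
Bind A := f(e, Y2); no other remaining equation mentions A.
Bind T := node(U, e); no other remaining equation mentions T.
Decompose times/2: times(one, e) ≐ times(one, e),  times(one, h(3, 3)) ≐ times(U, Y2).
Delete trivial equation times(one, e) ≐ times(one, e).
Decompose times/2: one ≐ U,  h(3, 3) ≐ Y2.
Bind U := one; no other remaining equation mentions U. Substituting into the earlier bindings gives X2 := node(one, e), T := node(one, e).
Bind Y2 := h(3, 3). Substituting into the earlier bindings gives Y := h(3, 3), A := f(e, h(3, 3)).
MGU = { L ↦ node(e, 3), X2 ↦ node(one, e), Y ↦ h(3, 3), A ↦ f(e, h(3, 3)), T ↦ node(one, e), U ↦ one, Y2 ↦ h(3, 3) }, so T ↦ node(one, e).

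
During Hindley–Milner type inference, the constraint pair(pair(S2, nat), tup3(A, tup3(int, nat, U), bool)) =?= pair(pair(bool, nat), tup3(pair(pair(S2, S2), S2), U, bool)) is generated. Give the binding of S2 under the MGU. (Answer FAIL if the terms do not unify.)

FAIL

Decompose pair/2: pair(S2, nat) =?= pair(bool, nat),  tup3(A, tup3(int, nat, U), bool) =?= tup3(pair(pair(S2, S2), S2), U, bool).
Decompose pair/2: S2 =?= bool,  nat =?= nat.
Bind S2 := bool; substituting into the one remaining equation that mentions S2 gives: tup3(A, tup3(int, nat, U), bool) =?= tup3(pair(pair(bool, bool), bool), U, bool).
Delete trivial equation nat =?= nat.
Decompose tup3/3: A =?= pair(pair(bool, bool), bool),  tup3(int, nat, U) =?= U,  bool =?= bool.
Bind A := pair(pair(bool, bool), bool); no other remaining equation mentions A.
Occurs check fails: U occurs in tup3(int, nat, U); the equation U =?= tup3(int, nat, U) has no finite solution.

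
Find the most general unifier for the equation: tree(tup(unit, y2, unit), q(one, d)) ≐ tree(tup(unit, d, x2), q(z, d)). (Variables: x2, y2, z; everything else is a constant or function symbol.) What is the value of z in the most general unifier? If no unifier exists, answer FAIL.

one

Decompose tree/2: tup(unit, y2, unit) ≐ tup(unit, d, x2),  q(one, d) ≐ q(z, d).
Decompose tup/3: unit ≐ unit,  y2 ≐ d,  unit ≐ x2.
Delete trivial equation unit ≐ unit.
Bind y2 := d; no other remaining equation mentions y2.
Bind x2 := unit; no other remaining equation mentions x2.
Decompose q/2: one ≐ z,  d ≐ d.
Bind z := one; no other remaining equation mentions z.
Delete trivial equation d ≐ d.
MGU = { y2 ↦ d, x2 ↦ unit, z ↦ one }, so z ↦ one.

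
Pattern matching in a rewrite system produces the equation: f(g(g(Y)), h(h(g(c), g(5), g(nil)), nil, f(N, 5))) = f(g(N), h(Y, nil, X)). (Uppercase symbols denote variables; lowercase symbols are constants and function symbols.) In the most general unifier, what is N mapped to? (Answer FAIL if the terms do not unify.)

Decompose f/2: g(g(Y)) = g(N),  h(h(g(c), g(5), g(nil)), nil, f(N, 5)) = h(Y, nil, X).
Decompose g/1: g(Y) = N.
Bind N := g(Y); substituting into the remaining equation gives: h(h(g(c), g(5), g(nil)), nil, f(g(Y), 5)) = h(Y, nil, X).
Decompose h/3: h(g(c), g(5), g(nil)) = Y,  nil = nil,  f(g(Y), 5) = X.
Bind Y := h(g(c), g(5), g(nil)); substituting into the one remaining equation that mentions Y gives: f(g(h(g(c), g(5), g(nil))), 5) = X. Substituting into the earlier binding gives N := g(h(g(c), g(5), g(nil))).
Delete trivial equation nil = nil.
Bind X := f(g(h(g(c), g(5), g(nil))), 5).
MGU = { N -> g(h(g(c), g(5), g(nil))), Y -> h(g(c), g(5), g(nil)), X -> f(g(h(g(c), g(5), g(nil))), 5) }, so N -> g(h(g(c), g(5), g(nil))).

g(h(g(c), g(5), g(nil)))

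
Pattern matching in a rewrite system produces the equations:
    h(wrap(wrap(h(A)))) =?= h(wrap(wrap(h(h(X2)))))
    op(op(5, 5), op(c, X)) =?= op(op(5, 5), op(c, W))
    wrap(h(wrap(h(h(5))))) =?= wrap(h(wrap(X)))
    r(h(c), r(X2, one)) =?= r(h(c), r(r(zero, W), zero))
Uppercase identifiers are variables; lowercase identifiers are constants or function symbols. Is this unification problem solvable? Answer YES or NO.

NO

Decompose h/1: wrap(wrap(h(A))) =?= wrap(wrap(h(h(X2)))).
Decompose wrap/1: wrap(h(A)) =?= wrap(h(h(X2))).
Decompose wrap/1: h(A) =?= h(h(X2)).
Decompose h/1: A =?= h(X2).
Bind A := h(X2); no other remaining equation mentions A.
Decompose op/2: op(5, 5) =?= op(5, 5),  op(c, X) =?= op(c, W).
Delete trivial equation op(5, 5) =?= op(5, 5).
Decompose op/2: c =?= c,  X =?= W.
Delete trivial equation c =?= c.
Bind X := W; substituting into the one remaining equation that mentions X gives: wrap(h(wrap(h(h(5))))) =?= wrap(h(wrap(W))).
Decompose wrap/1: h(wrap(h(h(5)))) =?= h(wrap(W)).
Decompose h/1: wrap(h(h(5))) =?= wrap(W).
Decompose wrap/1: h(h(5)) =?= W.
Bind W := h(h(5)); substituting into the remaining equation gives: r(h(c), r(X2, one)) =?= r(h(c), r(r(zero, h(h(5))), zero)). Substituting into the earlier binding gives X := h(h(5)).
Decompose r/2: h(c) =?= h(c),  r(X2, one) =?= r(r(zero, h(h(5))), zero).
Delete trivial equation h(c) =?= h(c).
Decompose r/2: X2 =?= r(zero, h(h(5))),  one =?= zero.
Bind X2 := r(zero, h(h(5))); no other remaining equation mentions X2. Substituting into the earlier binding gives A := h(r(zero, h(h(5)))).
Clash: constants one and zero differ; no unifier exists.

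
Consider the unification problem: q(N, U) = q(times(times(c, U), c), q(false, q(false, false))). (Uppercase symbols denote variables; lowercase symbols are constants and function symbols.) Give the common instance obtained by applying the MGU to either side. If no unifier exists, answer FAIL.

Decompose q/2: N = times(times(c, U), c),  U = q(false, q(false, false)).
Bind N := times(times(c, U), c); no other remaining equation mentions N.
Bind U := q(false, q(false, false)). Substituting into the earlier binding gives N := times(times(c, q(false, q(false, false))), c).
Applying the MGU to either side gives q(times(times(c, q(false, q(false, false))), c), q(false, q(false, false))).

q(times(times(c, q(false, q(false, false))), c), q(false, q(false, false)))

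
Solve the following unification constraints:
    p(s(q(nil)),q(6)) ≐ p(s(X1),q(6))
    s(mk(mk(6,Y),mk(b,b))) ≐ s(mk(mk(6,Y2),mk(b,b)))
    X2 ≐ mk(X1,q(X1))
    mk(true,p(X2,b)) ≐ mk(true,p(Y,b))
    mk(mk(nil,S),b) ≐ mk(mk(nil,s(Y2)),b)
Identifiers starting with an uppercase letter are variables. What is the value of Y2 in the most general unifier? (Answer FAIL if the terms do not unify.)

Decompose p/2: s(q(nil)) ≐ s(X1),  q(6) ≐ q(6).
Decompose s/1: q(nil) ≐ X1.
Bind X1 := q(nil); substituting into the one remaining equation that mentions X1 gives: X2 ≐ mk(q(nil),q(q(nil))).
Delete trivial equation q(6) ≐ q(6).
Decompose s/1: mk(mk(6,Y),mk(b,b)) ≐ mk(mk(6,Y2),mk(b,b)).
Decompose mk/2: mk(6,Y) ≐ mk(6,Y2),  mk(b,b) ≐ mk(b,b).
Decompose mk/2: 6 ≐ 6,  Y ≐ Y2.
Delete trivial equation 6 ≐ 6.
Bind Y := Y2; substituting into the one remaining equation that mentions Y gives: mk(true,p(X2,b)) ≐ mk(true,p(Y2,b)).
Delete trivial equation mk(b,b) ≐ mk(b,b).
Bind X2 := mk(q(nil),q(q(nil))); substituting into the one remaining equation that mentions X2 gives: mk(true,p(mk(q(nil),q(q(nil))),b)) ≐ mk(true,p(Y2,b)).
Decompose mk/2: true ≐ true,  p(mk(q(nil),q(q(nil))),b) ≐ p(Y2,b).
Delete trivial equation true ≐ true.
Decompose p/2: mk(q(nil),q(q(nil))) ≐ Y2,  b ≐ b.
Bind Y2 := mk(q(nil),q(q(nil))); substituting into the one remaining equation that mentions Y2 gives: mk(mk(nil,S),b) ≐ mk(mk(nil,s(mk(q(nil),q(q(nil))))),b). Substituting into the earlier binding gives Y := mk(q(nil),q(q(nil))).
Delete trivial equation b ≐ b.
Decompose mk/2: mk(nil,S) ≐ mk(nil,s(mk(q(nil),q(q(nil))))),  b ≐ b.
Decompose mk/2: nil ≐ nil,  S ≐ s(mk(q(nil),q(q(nil)))).
Delete trivial equation nil ≐ nil.
Bind S := s(mk(q(nil),q(q(nil)))); no other remaining equation mentions S.
Delete trivial equation b ≐ b.
MGU = { X1 ↦ q(nil), Y ↦ mk(q(nil),q(q(nil))), X2 ↦ mk(q(nil),q(q(nil))), Y2 ↦ mk(q(nil),q(q(nil))), S ↦ s(mk(q(nil),q(q(nil)))) }, so Y2 ↦ mk(q(nil),q(q(nil))).

mk(q(nil),q(q(nil)))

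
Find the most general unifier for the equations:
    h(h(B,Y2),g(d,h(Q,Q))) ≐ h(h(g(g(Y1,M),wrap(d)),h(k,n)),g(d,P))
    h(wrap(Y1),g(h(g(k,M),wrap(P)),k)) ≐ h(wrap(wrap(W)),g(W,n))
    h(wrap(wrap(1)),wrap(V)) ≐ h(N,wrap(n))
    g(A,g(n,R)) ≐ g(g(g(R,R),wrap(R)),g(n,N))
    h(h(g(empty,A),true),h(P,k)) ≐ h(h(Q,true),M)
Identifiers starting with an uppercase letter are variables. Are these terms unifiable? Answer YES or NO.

Decompose h/2: h(B,Y2) ≐ h(g(g(Y1,M),wrap(d)),h(k,n)),  g(d,h(Q,Q)) ≐ g(d,P).
Decompose h/2: B ≐ g(g(Y1,M),wrap(d)),  Y2 ≐ h(k,n).
Bind B := g(g(Y1,M),wrap(d)); no other remaining equation mentions B.
Bind Y2 := h(k,n); no other remaining equation mentions Y2.
Decompose g/2: d ≐ d,  h(Q,Q) ≐ P.
Delete trivial equation d ≐ d.
Bind P := h(Q,Q); substituting into the 2 remaining equations that mention P gives: h(wrap(Y1),g(h(g(k,M),wrap(h(Q,Q))),k)) ≐ h(wrap(wrap(W)),g(W,n)),  h(h(g(empty,A),true),h(h(Q,Q),k)) ≐ h(h(Q,true),M).
Decompose h/2: wrap(Y1) ≐ wrap(wrap(W)),  g(h(g(k,M),wrap(h(Q,Q))),k) ≐ g(W,n).
Decompose wrap/1: Y1 ≐ wrap(W).
Bind Y1 := wrap(W); no other remaining equation mentions Y1. Substituting into the earlier binding gives B := g(g(wrap(W),M),wrap(d)).
Decompose g/2: h(g(k,M),wrap(h(Q,Q))) ≐ W,  k ≐ n.
Bind W := h(g(k,M),wrap(h(Q,Q))); no other remaining equation mentions W. Substituting into the earlier bindings gives B := g(g(wrap(h(g(k,M),wrap(h(Q,Q)))),M),wrap(d)), Y1 := wrap(h(g(k,M),wrap(h(Q,Q)))).
Clash: constants k and n differ; no unifier exists.

NO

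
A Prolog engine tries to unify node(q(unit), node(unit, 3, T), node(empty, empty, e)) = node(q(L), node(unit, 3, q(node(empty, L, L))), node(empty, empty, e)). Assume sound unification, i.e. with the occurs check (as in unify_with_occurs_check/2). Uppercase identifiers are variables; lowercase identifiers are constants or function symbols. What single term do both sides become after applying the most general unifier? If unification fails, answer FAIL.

node(q(unit), node(unit, 3, q(node(empty, unit, unit))), node(empty, empty, e))

Decompose node/3: q(unit) = q(L),  node(unit, 3, T) = node(unit, 3, q(node(empty, L, L))),  node(empty, empty, e) = node(empty, empty, e).
Decompose q/1: unit = L.
Bind L := unit; substituting into the one remaining equation that mentions L gives: node(unit, 3, T) = node(unit, 3, q(node(empty, unit, unit))).
Decompose node/3: unit = unit,  3 = 3,  T = q(node(empty, unit, unit)).
Delete trivial equation unit = unit.
Delete trivial equation 3 = 3.
Bind T := q(node(empty, unit, unit)); no other remaining equation mentions T.
Delete trivial equation node(empty, empty, e) = node(empty, empty, e).
Applying the MGU to either side gives node(q(unit), node(unit, 3, q(node(empty, unit, unit))), node(empty, empty, e)).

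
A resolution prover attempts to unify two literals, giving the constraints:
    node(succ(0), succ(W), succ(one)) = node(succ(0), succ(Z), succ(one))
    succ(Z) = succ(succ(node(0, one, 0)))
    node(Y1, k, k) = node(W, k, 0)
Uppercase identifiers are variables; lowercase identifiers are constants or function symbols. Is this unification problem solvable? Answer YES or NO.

NO

Decompose node/3: succ(0) = succ(0),  succ(W) = succ(Z),  succ(one) = succ(one).
Delete trivial equation succ(0) = succ(0).
Decompose succ/1: W = Z.
Bind W := Z; substituting into the one remaining equation that mentions W gives: node(Y1, k, k) = node(Z, k, 0).
Delete trivial equation succ(one) = succ(one).
Decompose succ/1: Z = succ(node(0, one, 0)).
Bind Z := succ(node(0, one, 0)); substituting into the remaining equation gives: node(Y1, k, k) = node(succ(node(0, one, 0)), k, 0). Substituting into the earlier binding gives W := succ(node(0, one, 0)).
Decompose node/3: Y1 = succ(node(0, one, 0)),  k = k,  k = 0.
Bind Y1 := succ(node(0, one, 0)); no other remaining equation mentions Y1.
Delete trivial equation k = k.
Clash: constants k and 0 differ; no unifier exists.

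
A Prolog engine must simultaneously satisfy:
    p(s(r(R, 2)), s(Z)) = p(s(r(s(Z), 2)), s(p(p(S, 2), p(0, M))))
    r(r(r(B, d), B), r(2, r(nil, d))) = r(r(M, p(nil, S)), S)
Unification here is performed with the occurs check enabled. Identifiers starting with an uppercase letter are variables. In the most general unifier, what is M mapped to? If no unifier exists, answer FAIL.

r(p(nil, r(2, r(nil, d))), d)

Decompose p/2: s(r(R, 2)) = s(r(s(Z), 2)),  s(Z) = s(p(p(S, 2), p(0, M))).
Decompose s/1: r(R, 2) = r(s(Z), 2).
Decompose r/2: R = s(Z),  2 = 2.
Bind R := s(Z); no other remaining equation mentions R.
Delete trivial equation 2 = 2.
Decompose s/1: Z = p(p(S, 2), p(0, M)).
Bind Z := p(p(S, 2), p(0, M)); no other remaining equation mentions Z. Substituting into the earlier binding gives R := s(p(p(S, 2), p(0, M))).
Decompose r/2: r(r(B, d), B) = r(M, p(nil, S)),  r(2, r(nil, d)) = S.
Decompose r/2: r(B, d) = M,  B = p(nil, S).
Bind M := r(B, d); no other remaining equation mentions M. Substituting into the earlier bindings gives R := s(p(p(S, 2), p(0, r(B, d)))), Z := p(p(S, 2), p(0, r(B, d))).
Bind B := p(nil, S); no other remaining equation mentions B. Substituting into the earlier bindings gives R := s(p(p(S, 2), p(0, r(p(nil, S), d)))), Z := p(p(S, 2), p(0, r(p(nil, S), d))), M := r(p(nil, S), d).
Bind S := r(2, r(nil, d)). Substituting into the earlier bindings gives R := s(p(p(r(2, r(nil, d)), 2), p(0, r(p(nil, r(2, r(nil, d))), d)))), Z := p(p(r(2, r(nil, d)), 2), p(0, r(p(nil, r(2, r(nil, d))), d))), M := r(p(nil, r(2, r(nil, d))), d), B := p(nil, r(2, r(nil, d))).
MGU = { R ↦ s(p(p(r(2, r(nil, d)), 2), p(0, r(p(nil, r(2, r(nil, d))), d)))), Z ↦ p(p(r(2, r(nil, d)), 2), p(0, r(p(nil, r(2, r(nil, d))), d))), M ↦ r(p(nil, r(2, r(nil, d))), d), B ↦ p(nil, r(2, r(nil, d))), S ↦ r(2, r(nil, d)) }, so M ↦ r(p(nil, r(2, r(nil, d))), d).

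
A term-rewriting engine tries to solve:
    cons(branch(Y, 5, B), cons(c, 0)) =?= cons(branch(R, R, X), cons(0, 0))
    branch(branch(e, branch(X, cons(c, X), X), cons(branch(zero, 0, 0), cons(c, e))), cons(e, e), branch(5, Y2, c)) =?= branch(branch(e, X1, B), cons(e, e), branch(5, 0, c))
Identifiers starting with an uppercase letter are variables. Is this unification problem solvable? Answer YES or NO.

NO

Decompose cons/2: branch(Y, 5, B) =?= branch(R, R, X),  cons(c, 0) =?= cons(0, 0).
Decompose branch/3: Y =?= R,  5 =?= R,  B =?= X.
Bind Y := R; no other remaining equation mentions Y.
Bind R := 5; no other remaining equation mentions R. Substituting into the earlier binding gives Y := 5.
Bind B := X; substituting into the one remaining equation that mentions B gives: branch(branch(e, branch(X, cons(c, X), X), cons(branch(zero, 0, 0), cons(c, e))), cons(e, e), branch(5, Y2, c)) =?= branch(branch(e, X1, X), cons(e, e), branch(5, 0, c)).
Decompose cons/2: c =?= 0,  0 =?= 0.
Clash: constants c and 0 differ; no unifier exists.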